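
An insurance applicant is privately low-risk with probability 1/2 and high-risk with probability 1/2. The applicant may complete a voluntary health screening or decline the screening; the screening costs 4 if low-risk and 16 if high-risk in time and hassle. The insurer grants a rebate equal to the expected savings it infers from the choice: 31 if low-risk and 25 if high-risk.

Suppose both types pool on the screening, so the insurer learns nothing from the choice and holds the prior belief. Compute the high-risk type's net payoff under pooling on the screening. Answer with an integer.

12

Pooled rebate = 1/2·31 + 1/2·25 = 28.
high-risk pays cost 16 for the screening, so net payoff = 28 − 16 = 12.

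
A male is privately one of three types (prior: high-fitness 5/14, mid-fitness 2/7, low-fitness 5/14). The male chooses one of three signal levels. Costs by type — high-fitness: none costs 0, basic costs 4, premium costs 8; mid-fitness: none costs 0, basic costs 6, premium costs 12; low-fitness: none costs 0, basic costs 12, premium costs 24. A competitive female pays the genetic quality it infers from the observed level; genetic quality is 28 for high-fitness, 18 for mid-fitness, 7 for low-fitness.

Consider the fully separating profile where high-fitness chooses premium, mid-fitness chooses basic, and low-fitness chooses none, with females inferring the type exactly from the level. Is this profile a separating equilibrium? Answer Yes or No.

Separating mating payoffs: premium → 28, basic → 18, none → 7.
high-fitness (assigned premium): none: 7 − 0 = 7; basic: 18 − 4 = 14; premium: 28 − 8 = 20. high-fitness stays.
mid-fitness (assigned basic): none: 7 − 0 = 7; basic: 18 − 6 = 12; premium: 28 − 12 = 16. mid-fitness prefers premium.
low-fitness (assigned none): none: 7 − 0 = 7; basic: 18 − 12 = 6; premium: 28 − 24 = 4. low-fitness stays.
At least one type deviates; the separating profile fails.

No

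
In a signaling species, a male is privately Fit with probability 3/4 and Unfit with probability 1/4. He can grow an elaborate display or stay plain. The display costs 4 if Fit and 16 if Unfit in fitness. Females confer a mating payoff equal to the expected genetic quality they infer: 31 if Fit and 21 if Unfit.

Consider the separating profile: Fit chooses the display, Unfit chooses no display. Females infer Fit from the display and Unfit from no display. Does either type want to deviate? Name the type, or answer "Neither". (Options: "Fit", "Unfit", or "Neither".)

Neither

The display pays 31; no display pays 21.
Fit: assigned the display, nets 31 − 4 = 27; deviating to no display nets 21.
Unfit: assigned no display, nets 21; deviating to the display nets 31 − 16 = 15.
Both types strictly prefer their assigned action; no profitable deviation.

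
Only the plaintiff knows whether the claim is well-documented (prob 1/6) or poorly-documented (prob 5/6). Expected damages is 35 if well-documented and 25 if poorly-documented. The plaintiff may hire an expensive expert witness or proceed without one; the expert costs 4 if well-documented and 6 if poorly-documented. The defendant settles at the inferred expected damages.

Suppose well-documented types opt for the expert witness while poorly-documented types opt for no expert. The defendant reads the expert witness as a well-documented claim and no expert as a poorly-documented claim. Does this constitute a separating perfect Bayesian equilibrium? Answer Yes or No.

No

Under these beliefs, the expert witness earns settlement 35 and no expert earns settlement 25.
well-documented: the expert witness nets 35 − 4 = 31; no expert nets 25. well-documented prefers the expert witness.
poorly-documented: the expert witness nets 35 − 6 = 29; no expert nets 25. poorly-documented would deviate to the expert witness.
poorly-documented has a profitable deviation, so the profile is not an equilibrium.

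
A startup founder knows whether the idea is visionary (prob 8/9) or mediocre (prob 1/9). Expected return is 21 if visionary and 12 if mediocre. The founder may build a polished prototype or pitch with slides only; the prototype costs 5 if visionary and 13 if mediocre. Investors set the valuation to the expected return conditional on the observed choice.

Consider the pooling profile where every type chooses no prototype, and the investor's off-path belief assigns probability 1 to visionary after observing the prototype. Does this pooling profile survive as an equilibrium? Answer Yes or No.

Yes

On path, the investor holds the prior and pays 8/9·21 + 1/9·12 = 20. Off path (the prototype), believing visionary, it pays 21.
visionary: no prototype nets 20; the prototype nets 21 − 5 = 16. visionary stays.
mediocre: no prototype nets 20; the prototype nets 21 − 13 = 8. mediocre stays.
No type deviates, so pooling is sustained.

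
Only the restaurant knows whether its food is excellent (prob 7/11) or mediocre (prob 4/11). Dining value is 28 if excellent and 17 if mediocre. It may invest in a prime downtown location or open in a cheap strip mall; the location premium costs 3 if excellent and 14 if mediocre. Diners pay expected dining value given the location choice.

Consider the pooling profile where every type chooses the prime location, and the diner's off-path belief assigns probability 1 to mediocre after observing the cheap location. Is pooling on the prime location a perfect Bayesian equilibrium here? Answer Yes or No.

On path, the diner holds the prior and pays 7/11·28 + 4/11·17 = 24. Off path (the cheap location), believing mediocre, it pays 17.
excellent: the prime location nets 24 − 3 = 21; the cheap location nets 17. excellent stays.
mediocre: the prime location nets 24 − 14 = 10; the cheap location nets 17. mediocre would deviate.
A type deviates, so pooling fails.

No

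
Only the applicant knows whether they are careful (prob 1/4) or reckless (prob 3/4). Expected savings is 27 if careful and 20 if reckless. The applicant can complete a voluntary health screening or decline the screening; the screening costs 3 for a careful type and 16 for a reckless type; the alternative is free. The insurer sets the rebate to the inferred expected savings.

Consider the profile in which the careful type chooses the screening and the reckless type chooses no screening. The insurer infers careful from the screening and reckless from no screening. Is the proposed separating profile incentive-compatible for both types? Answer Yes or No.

Under these beliefs, the screening earns rebate 27 and no screening earns rebate 20.
careful: the screening nets 27 − 3 = 24; no screening nets 20. careful prefers the screening.
reckless: the screening nets 27 − 16 = 11; no screening nets 20. reckless prefers no screening.
Neither type deviates, so the separating profile is an equilibrium.

Yes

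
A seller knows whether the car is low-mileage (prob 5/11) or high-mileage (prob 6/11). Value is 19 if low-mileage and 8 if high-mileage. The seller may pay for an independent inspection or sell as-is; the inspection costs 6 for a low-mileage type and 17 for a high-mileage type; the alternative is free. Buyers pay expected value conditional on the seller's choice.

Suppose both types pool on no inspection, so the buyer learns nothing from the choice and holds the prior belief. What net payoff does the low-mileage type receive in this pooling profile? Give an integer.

Pooled price = 5/11·19 + 6/11·8 = 13.
low-mileage pays no cost for no inspection, so net payoff = 13.

13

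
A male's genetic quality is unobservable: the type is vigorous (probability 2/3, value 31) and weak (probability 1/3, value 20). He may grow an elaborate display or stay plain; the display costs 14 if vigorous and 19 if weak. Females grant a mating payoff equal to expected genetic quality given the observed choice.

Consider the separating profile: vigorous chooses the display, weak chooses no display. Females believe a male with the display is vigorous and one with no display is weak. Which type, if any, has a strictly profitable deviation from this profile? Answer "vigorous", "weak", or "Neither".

The display pays 31; no display pays 20.
vigorous: assigned the display, nets 31 − 14 = 17; deviating to no display nets 20.
weak: assigned no display, nets 20; deviating to the display nets 31 − 19 = 12.
The vigorous type gains 3 by deviating.

vigorous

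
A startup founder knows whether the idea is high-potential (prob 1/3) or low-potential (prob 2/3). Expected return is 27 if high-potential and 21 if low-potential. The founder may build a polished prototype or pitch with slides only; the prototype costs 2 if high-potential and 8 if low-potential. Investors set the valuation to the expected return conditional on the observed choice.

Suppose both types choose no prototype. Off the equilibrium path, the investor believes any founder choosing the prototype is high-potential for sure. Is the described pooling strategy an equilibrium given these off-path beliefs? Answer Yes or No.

No

On path, the investor holds the prior and pays 1/3·27 + 2/3·21 = 23. Off path (the prototype), believing high-potential, it pays 27.
high-potential: no prototype nets 23; the prototype nets 27 − 2 = 25. high-potential would deviate.
low-potential: no prototype nets 23; the prototype nets 27 − 8 = 19. low-potential stays.
A type deviates, so pooling fails.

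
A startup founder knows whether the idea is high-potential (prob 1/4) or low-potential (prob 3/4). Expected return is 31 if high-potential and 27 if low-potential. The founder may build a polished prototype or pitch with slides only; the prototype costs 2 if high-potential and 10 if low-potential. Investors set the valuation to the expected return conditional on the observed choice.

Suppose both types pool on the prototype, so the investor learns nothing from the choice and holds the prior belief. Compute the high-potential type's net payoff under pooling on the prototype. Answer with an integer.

26

Pooled valuation = 1/4·31 + 3/4·27 = 28.
high-potential pays cost 2 for the prototype, so net payoff = 28 − 2 = 26.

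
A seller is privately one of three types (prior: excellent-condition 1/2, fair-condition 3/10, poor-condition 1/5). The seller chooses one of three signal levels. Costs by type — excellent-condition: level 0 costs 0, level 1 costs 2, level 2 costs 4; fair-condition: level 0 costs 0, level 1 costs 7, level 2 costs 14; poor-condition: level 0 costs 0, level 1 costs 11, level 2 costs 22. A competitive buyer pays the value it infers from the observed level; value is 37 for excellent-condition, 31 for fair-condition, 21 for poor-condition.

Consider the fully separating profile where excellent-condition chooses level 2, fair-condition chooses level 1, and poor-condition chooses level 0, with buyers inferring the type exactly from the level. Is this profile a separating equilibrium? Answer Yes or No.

Separating prices: level 2 → 37, level 1 → 31, level 0 → 21.
excellent-condition (assigned level 2): level 0: 21 − 0 = 21; level 1: 31 − 2 = 29; level 2: 37 − 4 = 33. excellent-condition stays.
fair-condition (assigned level 1): level 0: 21 − 0 = 21; level 1: 31 − 7 = 24; level 2: 37 − 14 = 23. fair-condition stays.
poor-condition (assigned level 0): level 0: 21 − 0 = 21; level 1: 31 − 11 = 20; level 2: 37 − 22 = 15. poor-condition stays.
Every type prefers its assigned level; separation holds.

Yes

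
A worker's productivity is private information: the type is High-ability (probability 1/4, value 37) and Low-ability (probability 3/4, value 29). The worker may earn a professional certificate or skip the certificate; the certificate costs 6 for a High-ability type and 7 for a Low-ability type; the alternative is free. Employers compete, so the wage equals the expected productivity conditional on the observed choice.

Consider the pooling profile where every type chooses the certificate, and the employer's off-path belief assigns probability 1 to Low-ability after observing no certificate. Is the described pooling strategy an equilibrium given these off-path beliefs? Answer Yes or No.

On path, the employer holds the prior and pays 1/4·37 + 3/4·29 = 31. Off path (no certificate), believing Low-ability, it pays 29.
High-ability: the certificate nets 31 − 6 = 25; no certificate nets 29. High-ability would deviate.
Low-ability: the certificate nets 31 − 7 = 24; no certificate nets 29. Low-ability would deviate.
A type deviates, so pooling fails.

No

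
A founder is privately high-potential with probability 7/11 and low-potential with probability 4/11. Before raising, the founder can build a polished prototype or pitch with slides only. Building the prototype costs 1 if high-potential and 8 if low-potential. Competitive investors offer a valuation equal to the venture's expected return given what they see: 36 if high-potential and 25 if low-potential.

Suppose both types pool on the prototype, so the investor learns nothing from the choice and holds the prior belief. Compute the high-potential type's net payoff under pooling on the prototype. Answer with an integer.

31

Pooled valuation = 7/11·36 + 4/11·25 = 32.
high-potential pays cost 1 for the prototype, so net payoff = 32 − 1 = 31.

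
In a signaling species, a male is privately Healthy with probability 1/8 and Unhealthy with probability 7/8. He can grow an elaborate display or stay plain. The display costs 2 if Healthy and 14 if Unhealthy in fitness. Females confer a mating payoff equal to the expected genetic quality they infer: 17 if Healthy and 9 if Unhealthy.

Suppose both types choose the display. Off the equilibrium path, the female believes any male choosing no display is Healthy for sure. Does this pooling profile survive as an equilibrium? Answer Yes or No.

On path, the female holds the prior and pays 1/8·17 + 7/8·9 = 10. Off path (no display), believing Healthy, it pays 17.
Healthy: the display nets 10 − 2 = 8; no display nets 17. Healthy would deviate.
Unhealthy: the display nets 10 − 14 = -4; no display nets 17. Unhealthy would deviate.
A type deviates, so pooling fails.

No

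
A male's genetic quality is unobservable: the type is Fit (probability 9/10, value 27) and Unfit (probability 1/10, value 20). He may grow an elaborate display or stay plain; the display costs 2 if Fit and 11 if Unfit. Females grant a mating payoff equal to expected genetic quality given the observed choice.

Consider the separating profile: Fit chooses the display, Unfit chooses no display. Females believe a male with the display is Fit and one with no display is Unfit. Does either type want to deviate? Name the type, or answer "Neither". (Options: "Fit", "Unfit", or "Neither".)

Neither

The display pays 27; no display pays 20.
Fit: assigned the display, nets 27 − 2 = 25; deviating to no display nets 20.
Unfit: assigned no display, nets 20; deviating to the display nets 27 − 11 = 16.
Both types strictly prefer their assigned action; no profitable deviation.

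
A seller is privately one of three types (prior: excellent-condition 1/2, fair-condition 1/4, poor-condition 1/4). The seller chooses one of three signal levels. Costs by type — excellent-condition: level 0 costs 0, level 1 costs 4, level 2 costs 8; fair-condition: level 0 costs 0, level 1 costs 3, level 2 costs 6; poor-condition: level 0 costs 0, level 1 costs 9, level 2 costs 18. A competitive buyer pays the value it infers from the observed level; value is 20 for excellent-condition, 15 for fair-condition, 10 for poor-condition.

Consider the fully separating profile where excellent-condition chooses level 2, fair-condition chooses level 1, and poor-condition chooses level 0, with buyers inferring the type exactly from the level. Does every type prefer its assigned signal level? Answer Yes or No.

No

Separating prices: level 2 → 20, level 1 → 15, level 0 → 10.
excellent-condition (assigned level 2): level 0: 10 − 0 = 10; level 1: 15 − 4 = 11; level 2: 20 − 8 = 12. excellent-condition stays.
fair-condition (assigned level 1): level 0: 10 − 0 = 10; level 1: 15 − 3 = 12; level 2: 20 − 6 = 14. fair-condition prefers level 2.
poor-condition (assigned level 0): level 0: 10 − 0 = 10; level 1: 15 − 9 = 6; level 2: 20 − 18 = 2. poor-condition stays.
At least one type deviates; the separating profile fails.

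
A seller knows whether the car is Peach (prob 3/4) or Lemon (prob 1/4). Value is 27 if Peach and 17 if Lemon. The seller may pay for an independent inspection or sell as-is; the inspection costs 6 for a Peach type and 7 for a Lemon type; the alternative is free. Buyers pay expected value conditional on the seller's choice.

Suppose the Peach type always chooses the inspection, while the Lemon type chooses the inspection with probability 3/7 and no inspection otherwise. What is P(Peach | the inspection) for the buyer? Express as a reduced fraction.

7/8

P(the inspection) = (3/4)·1 + (1/4)·(3/7) = 6/7.
By Bayes' rule, P(Peach | the inspection) = (3/4) / (6/7) = 7/8.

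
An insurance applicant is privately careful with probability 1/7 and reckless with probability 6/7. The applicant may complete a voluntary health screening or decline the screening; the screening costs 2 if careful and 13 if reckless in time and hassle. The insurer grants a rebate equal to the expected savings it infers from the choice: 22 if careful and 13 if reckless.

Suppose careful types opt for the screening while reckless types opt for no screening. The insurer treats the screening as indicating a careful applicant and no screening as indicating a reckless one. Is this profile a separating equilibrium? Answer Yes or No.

Under these beliefs, the screening earns rebate 22 and no screening earns rebate 13.
careful: the screening nets 22 − 2 = 20; no screening nets 13. careful prefers the screening.
reckless: the screening nets 22 − 13 = 9; no screening nets 13. reckless prefers no screening.
Neither type deviates, so the separating profile is an equilibrium.

Yes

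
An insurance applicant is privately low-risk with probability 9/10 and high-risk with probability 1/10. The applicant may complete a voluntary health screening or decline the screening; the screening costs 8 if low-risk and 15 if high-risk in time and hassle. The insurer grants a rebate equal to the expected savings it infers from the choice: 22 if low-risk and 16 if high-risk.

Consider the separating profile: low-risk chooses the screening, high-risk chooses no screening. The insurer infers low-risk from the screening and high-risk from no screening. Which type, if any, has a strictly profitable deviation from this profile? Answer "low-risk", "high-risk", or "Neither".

low-risk

The screening pays 22; no screening pays 16.
low-risk: assigned the screening, nets 22 − 8 = 14; deviating to no screening nets 16.
high-risk: assigned no screening, nets 16; deviating to the screening nets 22 − 15 = 7.
The low-risk type gains 2 by deviating.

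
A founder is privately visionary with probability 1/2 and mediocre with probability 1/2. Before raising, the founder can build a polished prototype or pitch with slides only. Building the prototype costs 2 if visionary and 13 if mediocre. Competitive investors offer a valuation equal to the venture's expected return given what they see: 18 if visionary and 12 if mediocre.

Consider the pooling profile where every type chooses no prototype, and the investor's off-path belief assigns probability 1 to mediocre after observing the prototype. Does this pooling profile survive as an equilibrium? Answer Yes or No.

Yes

On path, the investor holds the prior and pays 1/2·18 + 1/2·12 = 15. Off path (the prototype), believing mediocre, it pays 12.
visionary: no prototype nets 15; the prototype nets 12 − 2 = 10. visionary stays.
mediocre: no prototype nets 15; the prototype nets 12 − 13 = -1. mediocre stays.
No type deviates, so pooling is sustained.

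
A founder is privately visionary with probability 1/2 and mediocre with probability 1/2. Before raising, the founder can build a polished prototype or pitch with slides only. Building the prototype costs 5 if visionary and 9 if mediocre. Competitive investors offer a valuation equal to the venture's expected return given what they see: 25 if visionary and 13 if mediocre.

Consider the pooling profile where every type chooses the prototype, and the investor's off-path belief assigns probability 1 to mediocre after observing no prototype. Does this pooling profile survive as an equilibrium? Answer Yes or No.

No

On path, the investor holds the prior and pays 1/2·25 + 1/2·13 = 19. Off path (no prototype), believing mediocre, it pays 13.
visionary: the prototype nets 19 − 5 = 14; no prototype nets 13. visionary stays.
mediocre: the prototype nets 19 − 9 = 10; no prototype nets 13. mediocre would deviate.
A type deviates, so pooling fails.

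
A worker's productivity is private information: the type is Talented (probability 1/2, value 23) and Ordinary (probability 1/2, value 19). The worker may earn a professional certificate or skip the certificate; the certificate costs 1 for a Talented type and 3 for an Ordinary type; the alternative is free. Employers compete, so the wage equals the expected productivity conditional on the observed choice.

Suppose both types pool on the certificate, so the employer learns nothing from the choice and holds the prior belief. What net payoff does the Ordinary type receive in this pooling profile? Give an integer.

18

Pooled wage = 1/2·23 + 1/2·19 = 21.
Ordinary pays cost 3 for the certificate, so net payoff = 21 − 3 = 18.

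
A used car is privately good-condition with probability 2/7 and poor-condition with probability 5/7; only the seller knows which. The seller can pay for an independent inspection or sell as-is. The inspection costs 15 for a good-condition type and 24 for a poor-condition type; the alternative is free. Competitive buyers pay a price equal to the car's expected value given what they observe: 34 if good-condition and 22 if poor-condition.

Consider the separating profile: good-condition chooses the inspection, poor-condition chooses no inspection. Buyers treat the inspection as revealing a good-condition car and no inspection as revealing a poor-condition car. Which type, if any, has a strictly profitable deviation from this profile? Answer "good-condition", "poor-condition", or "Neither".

good-condition

The inspection pays 34; no inspection pays 22.
good-condition: assigned the inspection, nets 34 − 15 = 19; deviating to no inspection nets 22.
poor-condition: assigned no inspection, nets 22; deviating to the inspection nets 34 − 24 = 10.
The good-condition type gains 3 by deviating.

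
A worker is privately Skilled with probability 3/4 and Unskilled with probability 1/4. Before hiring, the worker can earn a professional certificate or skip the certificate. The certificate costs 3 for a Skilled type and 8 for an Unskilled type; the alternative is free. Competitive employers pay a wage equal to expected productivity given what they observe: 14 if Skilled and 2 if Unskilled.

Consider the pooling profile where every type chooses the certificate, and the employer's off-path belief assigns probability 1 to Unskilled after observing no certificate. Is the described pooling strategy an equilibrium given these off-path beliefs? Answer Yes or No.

On path, the employer holds the prior and pays 3/4·14 + 1/4·2 = 11. Off path (no certificate), believing Unskilled, it pays 2.
Skilled: the certificate nets 11 − 3 = 8; no certificate nets 2. Skilled stays.
Unskilled: the certificate nets 11 − 8 = 3; no certificate nets 2. Unskilled stays.
No type deviates, so pooling is sustained.

Yes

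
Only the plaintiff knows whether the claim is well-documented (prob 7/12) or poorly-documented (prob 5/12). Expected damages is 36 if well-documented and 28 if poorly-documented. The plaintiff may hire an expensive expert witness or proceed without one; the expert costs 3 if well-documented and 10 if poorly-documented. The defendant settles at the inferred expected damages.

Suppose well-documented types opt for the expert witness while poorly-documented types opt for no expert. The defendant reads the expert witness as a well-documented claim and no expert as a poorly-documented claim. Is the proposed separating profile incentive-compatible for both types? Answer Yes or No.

Yes

Under these beliefs, the expert witness earns settlement 36 and no expert earns settlement 28.
well-documented: the expert witness nets 36 − 3 = 33; no expert nets 28. well-documented prefers the expert witness.
poorly-documented: the expert witness nets 36 − 10 = 26; no expert nets 28. poorly-documented prefers no expert.
Neither type deviates, so the separating profile is an equilibrium.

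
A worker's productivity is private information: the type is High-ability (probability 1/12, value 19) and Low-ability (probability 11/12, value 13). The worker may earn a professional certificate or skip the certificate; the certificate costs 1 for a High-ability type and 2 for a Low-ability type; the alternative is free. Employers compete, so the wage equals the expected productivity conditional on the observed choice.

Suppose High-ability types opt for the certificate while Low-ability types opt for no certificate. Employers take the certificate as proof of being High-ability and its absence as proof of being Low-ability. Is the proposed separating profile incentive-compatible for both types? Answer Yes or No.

No

Under these beliefs, the certificate earns wage 19 and no certificate earns wage 13.
High-ability: the certificate nets 19 − 1 = 18; no certificate nets 13. High-ability prefers the certificate.
Low-ability: the certificate nets 19 − 2 = 17; no certificate nets 13. Low-ability would deviate to the certificate.
Low-ability has a profitable deviation, so the profile is not an equilibrium.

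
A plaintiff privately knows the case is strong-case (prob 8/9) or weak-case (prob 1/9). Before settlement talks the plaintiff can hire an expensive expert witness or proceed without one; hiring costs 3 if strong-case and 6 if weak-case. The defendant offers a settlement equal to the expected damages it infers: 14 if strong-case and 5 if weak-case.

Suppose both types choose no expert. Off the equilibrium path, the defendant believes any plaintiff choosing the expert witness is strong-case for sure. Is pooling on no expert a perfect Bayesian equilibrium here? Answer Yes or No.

On path, the defendant holds the prior and pays 8/9·14 + 1/9·5 = 13. Off path (the expert witness), believing strong-case, it pays 14.
strong-case: no expert nets 13; the expert witness nets 14 − 3 = 11. strong-case stays.
weak-case: no expert nets 13; the expert witness nets 14 − 6 = 8. weak-case stays.
No type deviates, so pooling is sustained.

Yes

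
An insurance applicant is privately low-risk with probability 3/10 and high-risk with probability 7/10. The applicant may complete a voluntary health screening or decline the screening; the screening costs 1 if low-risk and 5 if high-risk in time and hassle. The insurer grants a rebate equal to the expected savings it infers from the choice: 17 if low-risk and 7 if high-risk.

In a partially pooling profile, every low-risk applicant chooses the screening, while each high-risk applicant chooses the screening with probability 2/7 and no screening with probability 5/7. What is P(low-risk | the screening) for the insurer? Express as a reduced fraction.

P(the screening) = (3/10)·1 + (7/10)·(2/7) = 1/2.
By Bayes' rule, P(low-risk | the screening) = (3/10) / (1/2) = 3/5.

3/5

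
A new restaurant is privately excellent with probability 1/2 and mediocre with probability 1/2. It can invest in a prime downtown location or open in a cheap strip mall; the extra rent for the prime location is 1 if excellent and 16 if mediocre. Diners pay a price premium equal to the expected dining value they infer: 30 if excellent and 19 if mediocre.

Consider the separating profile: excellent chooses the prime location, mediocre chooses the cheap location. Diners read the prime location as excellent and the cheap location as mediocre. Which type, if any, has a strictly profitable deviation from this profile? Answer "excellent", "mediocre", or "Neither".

The prime location pays 30; the cheap location pays 19.
excellent: assigned the prime location, nets 30 − 1 = 29; deviating to the cheap location nets 19.
mediocre: assigned the cheap location, nets 19; deviating to the prime location nets 30 − 16 = 14.
Both types strictly prefer their assigned action; no profitable deviation.

Neither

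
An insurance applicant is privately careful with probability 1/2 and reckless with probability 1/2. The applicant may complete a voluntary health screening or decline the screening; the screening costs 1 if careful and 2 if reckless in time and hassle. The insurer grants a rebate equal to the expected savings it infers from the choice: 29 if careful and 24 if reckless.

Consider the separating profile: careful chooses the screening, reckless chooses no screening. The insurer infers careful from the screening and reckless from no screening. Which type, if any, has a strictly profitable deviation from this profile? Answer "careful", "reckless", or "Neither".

reckless

The screening pays 29; no screening pays 24.
careful: assigned the screening, nets 29 − 1 = 28; deviating to no screening nets 24.
reckless: assigned no screening, nets 24; deviating to the screening nets 29 − 2 = 27.
The reckless type gains 3 by deviating.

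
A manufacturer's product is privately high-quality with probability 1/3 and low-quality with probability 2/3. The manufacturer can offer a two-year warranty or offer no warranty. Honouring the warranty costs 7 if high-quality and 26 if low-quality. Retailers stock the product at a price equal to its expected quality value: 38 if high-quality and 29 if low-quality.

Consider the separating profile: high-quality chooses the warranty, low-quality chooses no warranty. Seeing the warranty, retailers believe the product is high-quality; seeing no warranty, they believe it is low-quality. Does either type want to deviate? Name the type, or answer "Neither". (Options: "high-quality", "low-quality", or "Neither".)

The warranty pays 38; no warranty pays 29.
high-quality: assigned the warranty, nets 38 − 7 = 31; deviating to no warranty nets 29.
low-quality: assigned no warranty, nets 29; deviating to the warranty nets 38 − 26 = 12.
Both types strictly prefer their assigned action; no profitable deviation.

Neither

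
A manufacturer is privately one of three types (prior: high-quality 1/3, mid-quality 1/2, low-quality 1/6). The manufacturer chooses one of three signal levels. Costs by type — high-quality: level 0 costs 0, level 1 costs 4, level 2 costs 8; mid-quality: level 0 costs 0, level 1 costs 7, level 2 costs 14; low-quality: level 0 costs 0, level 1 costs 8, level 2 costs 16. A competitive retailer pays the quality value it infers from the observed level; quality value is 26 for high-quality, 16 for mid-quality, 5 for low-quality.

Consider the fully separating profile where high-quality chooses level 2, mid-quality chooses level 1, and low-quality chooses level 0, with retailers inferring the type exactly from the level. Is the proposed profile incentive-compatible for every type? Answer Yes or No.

Separating prices: level 2 → 26, level 1 → 16, level 0 → 5.
high-quality (assigned level 2): level 0: 5 − 0 = 5; level 1: 16 − 4 = 12; level 2: 26 − 8 = 18. high-quality stays.
mid-quality (assigned level 1): level 0: 5 − 0 = 5; level 1: 16 − 7 = 9; level 2: 26 − 14 = 12. mid-quality prefers level 2.
low-quality (assigned level 0): level 0: 5 − 0 = 5; level 1: 16 − 8 = 8; level 2: 26 − 16 = 10. low-quality prefers level 2.
At least one type deviates; the separating profile fails.

No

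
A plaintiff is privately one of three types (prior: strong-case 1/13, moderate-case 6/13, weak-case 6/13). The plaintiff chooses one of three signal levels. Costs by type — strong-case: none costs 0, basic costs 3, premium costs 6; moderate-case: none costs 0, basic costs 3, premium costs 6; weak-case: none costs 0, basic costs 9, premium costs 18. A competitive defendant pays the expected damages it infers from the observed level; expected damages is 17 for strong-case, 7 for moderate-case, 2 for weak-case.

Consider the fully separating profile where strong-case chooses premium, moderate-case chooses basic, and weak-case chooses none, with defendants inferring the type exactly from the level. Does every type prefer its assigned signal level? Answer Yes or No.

No

Separating settlements: premium → 17, basic → 7, none → 2.
strong-case (assigned premium): none: 2 − 0 = 2; basic: 7 − 3 = 4; premium: 17 − 6 = 11. strong-case stays.
moderate-case (assigned basic): none: 2 − 0 = 2; basic: 7 − 3 = 4; premium: 17 − 6 = 11. moderate-case prefers premium.
weak-case (assigned none): none: 2 − 0 = 2; basic: 7 − 9 = -2; premium: 17 − 18 = -1. weak-case stays.
At least one type deviates; the separating profile fails.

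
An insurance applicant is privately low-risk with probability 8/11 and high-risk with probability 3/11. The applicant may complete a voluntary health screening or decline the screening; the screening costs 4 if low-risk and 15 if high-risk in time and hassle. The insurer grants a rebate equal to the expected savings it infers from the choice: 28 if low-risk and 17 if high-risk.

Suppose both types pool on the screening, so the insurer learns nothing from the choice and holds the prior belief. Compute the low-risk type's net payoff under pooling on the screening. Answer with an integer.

Pooled rebate = 8/11·28 + 3/11·17 = 25.
low-risk pays cost 4 for the screening, so net payoff = 25 − 4 = 21.

21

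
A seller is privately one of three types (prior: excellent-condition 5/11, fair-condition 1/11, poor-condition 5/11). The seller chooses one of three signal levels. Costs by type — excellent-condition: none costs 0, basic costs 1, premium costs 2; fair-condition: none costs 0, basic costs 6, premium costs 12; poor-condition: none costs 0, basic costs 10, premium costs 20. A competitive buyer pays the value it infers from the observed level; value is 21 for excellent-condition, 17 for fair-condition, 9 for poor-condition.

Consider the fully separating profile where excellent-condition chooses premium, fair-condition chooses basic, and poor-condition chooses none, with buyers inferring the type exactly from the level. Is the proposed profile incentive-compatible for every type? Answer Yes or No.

Yes

Separating prices: premium → 21, basic → 17, none → 9.
excellent-condition (assigned premium): none: 9 − 0 = 9; basic: 17 − 1 = 16; premium: 21 − 2 = 19. excellent-condition stays.
fair-condition (assigned basic): none: 9 − 0 = 9; basic: 17 − 6 = 11; premium: 21 − 12 = 9. fair-condition stays.
poor-condition (assigned none): none: 9 − 0 = 9; basic: 17 − 10 = 7; premium: 21 − 20 = 1. poor-condition stays.
Every type prefers its assigned level; separation holds.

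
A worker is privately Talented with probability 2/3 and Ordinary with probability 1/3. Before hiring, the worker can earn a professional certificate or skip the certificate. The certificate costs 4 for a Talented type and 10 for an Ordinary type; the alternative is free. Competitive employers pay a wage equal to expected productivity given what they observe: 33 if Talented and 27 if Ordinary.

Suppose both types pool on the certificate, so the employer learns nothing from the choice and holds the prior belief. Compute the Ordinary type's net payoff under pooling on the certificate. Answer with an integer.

21

Pooled wage = 2/3·33 + 1/3·27 = 31.
Ordinary pays cost 10 for the certificate, so net payoff = 31 − 10 = 21.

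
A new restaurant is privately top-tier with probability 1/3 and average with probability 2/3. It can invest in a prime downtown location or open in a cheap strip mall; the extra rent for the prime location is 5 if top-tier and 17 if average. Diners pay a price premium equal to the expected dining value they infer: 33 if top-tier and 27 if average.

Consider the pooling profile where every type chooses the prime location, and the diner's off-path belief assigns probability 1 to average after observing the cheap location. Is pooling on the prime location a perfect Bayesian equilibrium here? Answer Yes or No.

On path, the diner holds the prior and pays 1/3·33 + 2/3·27 = 29. Off path (the cheap location), believing average, it pays 27.
top-tier: the prime location nets 29 − 5 = 24; the cheap location nets 27. top-tier would deviate.
average: the prime location nets 29 − 17 = 12; the cheap location nets 27. average would deviate.
A type deviates, so pooling fails.

No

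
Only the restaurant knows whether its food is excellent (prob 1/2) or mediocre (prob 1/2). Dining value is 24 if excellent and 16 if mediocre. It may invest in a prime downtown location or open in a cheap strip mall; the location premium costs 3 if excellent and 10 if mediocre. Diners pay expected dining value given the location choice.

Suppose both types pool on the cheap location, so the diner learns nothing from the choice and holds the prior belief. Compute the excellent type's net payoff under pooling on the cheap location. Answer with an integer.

Pooled price premium = 1/2·24 + 1/2·16 = 20.
excellent pays no cost for the cheap location, so net payoff = 20.

20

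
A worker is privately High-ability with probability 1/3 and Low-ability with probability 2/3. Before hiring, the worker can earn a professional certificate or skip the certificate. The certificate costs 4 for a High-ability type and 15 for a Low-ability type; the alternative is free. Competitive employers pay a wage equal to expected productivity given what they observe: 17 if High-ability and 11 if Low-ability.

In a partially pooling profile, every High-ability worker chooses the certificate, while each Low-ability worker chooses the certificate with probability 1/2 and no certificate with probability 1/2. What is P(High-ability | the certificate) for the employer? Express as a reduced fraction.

P(the certificate) = (1/3)·1 + (2/3)·(1/2) = 2/3.
By Bayes' rule, P(High-ability | the certificate) = (1/3) / (2/3) = 1/2.

1/2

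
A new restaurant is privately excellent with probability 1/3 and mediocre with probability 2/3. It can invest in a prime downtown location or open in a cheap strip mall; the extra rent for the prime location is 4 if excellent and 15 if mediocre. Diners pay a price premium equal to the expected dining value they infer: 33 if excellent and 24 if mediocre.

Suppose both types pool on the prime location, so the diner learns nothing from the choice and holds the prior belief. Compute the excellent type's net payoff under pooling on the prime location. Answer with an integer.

23

Pooled price premium = 1/3·33 + 2/3·24 = 27.
excellent pays cost 4 for the prime location, so net payoff = 27 − 4 = 23.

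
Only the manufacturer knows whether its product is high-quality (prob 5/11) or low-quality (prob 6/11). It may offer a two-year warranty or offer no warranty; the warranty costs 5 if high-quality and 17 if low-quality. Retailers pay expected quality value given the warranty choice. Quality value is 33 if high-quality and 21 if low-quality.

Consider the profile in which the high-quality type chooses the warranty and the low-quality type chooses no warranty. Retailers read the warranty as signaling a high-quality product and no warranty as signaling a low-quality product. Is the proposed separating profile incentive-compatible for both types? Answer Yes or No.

Yes

Under these beliefs, the warranty earns price 33 and no warranty earns price 21.
high-quality: the warranty nets 33 − 5 = 28; no warranty nets 21. high-quality prefers the warranty.
low-quality: the warranty nets 33 − 17 = 16; no warranty nets 21. low-quality prefers no warranty.
Neither type deviates, so the separating profile is an equilibrium.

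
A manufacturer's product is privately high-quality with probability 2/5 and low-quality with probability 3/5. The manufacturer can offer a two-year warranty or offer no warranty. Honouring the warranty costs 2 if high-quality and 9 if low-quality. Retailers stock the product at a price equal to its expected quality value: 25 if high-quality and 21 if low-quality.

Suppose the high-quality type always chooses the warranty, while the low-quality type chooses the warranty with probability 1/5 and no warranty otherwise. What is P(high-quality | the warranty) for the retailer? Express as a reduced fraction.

P(the warranty) = (2/5)·1 + (3/5)·(1/5) = 13/25.
By Bayes' rule, P(high-quality | the warranty) = (2/5) / (13/25) = 10/13.

10/13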